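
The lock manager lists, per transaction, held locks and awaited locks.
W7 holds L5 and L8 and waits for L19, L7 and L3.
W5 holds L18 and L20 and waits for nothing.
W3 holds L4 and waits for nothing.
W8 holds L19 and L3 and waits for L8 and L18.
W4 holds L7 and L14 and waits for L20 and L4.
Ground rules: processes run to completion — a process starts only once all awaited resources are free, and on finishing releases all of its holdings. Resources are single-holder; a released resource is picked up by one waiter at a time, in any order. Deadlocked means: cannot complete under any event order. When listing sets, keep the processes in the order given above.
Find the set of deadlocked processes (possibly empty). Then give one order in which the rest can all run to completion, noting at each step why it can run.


Deadlocked set: W7 and W8.
Key observation: along W7 -> W8 -> W7, each member waits on what the next one holds — a deadlock; no other process is dragged down with it.
The rest can finish in the order W3, W5, W4.
Verifying each step:
  W3: no waits; runs immediately, freeing L4
  W5: no waits; runs immediately, freeing L18 and L20
  W4: everything it awaited (L20 and L4) is free; runs, freeing L7 and L14


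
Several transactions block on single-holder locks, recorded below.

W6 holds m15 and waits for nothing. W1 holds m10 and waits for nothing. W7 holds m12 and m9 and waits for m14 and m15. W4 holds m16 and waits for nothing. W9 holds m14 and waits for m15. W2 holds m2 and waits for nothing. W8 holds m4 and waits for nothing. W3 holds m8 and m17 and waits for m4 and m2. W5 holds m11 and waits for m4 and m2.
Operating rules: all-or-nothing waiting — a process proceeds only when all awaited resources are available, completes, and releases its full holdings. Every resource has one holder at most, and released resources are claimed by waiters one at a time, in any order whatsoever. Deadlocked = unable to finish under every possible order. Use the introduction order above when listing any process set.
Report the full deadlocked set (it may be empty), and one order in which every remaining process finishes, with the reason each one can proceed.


The deadlocked set is empty.
Key observation: every chain of waits terminates; starting from the processes that wait on nothing, all the rest unlock in turn.
A valid finishing order for the others: W4, W6, W9, W8, W7, W2, W3, W5, W1.
Walking it through:
  run W4 (it waits on nothing); releases m16
  run W6 (it waits on nothing); releases m15
  run W9 (all its waits — m15 — are resolved); releases m14
  run W8 (it waits on nothing); releases m4
  run W7 (all its waits — m14 and m15 — are resolved); releases m12 and m9
  run W2 (it waits on nothing); releases m2
  run W3 (all its waits — m4 and m2 — are resolved); releases m8 and m17
  run W5 (all its waits — m4 and m2 — are resolved); releases m11
  run W1 (it waits on nothing); releases m10


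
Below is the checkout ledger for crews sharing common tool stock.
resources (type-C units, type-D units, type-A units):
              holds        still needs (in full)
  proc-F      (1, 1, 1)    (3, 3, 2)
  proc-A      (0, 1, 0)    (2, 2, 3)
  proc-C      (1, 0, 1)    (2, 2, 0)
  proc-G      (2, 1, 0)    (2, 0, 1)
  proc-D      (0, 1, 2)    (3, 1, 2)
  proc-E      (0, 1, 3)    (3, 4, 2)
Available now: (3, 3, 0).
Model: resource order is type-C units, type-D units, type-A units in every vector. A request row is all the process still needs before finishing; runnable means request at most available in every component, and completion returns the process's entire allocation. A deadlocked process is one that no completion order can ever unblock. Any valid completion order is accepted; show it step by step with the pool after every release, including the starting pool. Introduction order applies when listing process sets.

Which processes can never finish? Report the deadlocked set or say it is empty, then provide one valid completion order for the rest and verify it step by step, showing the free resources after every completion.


Deadlocked set: proc-F, proc-A, proc-D and proc-E.
Key observation: once proc-C, proc-G finish, the pool peaks at (6, 4, 1) — and every remaining process still needs more type-A units than that.
The rest can finish in the order proc-C, proc-G. Walking it through:
  pool = (3, 3, 0)
  proc-C: need (2, 2, 0) fits (3, 3, 0); releases (1, 0, 1), pool now (4, 3, 1)
  proc-G: need (2, 0, 1) fits (4, 3, 1); releases (2, 1, 0), pool now (6, 4, 1)
None of the blocked processes ever fits:
  proc-F cannot run: need (3, 3, 2) vs free (6, 4, 1) (insufficient type-A units)
  proc-A cannot run: need (2, 2, 3) vs free (6, 4, 1) (insufficient type-A units)
  proc-D cannot run: need (3, 1, 2) vs free (6, 4, 1) (insufficient type-A units)
  proc-E cannot run: need (3, 4, 2) vs free (6, 4, 1) (insufficient type-A units)


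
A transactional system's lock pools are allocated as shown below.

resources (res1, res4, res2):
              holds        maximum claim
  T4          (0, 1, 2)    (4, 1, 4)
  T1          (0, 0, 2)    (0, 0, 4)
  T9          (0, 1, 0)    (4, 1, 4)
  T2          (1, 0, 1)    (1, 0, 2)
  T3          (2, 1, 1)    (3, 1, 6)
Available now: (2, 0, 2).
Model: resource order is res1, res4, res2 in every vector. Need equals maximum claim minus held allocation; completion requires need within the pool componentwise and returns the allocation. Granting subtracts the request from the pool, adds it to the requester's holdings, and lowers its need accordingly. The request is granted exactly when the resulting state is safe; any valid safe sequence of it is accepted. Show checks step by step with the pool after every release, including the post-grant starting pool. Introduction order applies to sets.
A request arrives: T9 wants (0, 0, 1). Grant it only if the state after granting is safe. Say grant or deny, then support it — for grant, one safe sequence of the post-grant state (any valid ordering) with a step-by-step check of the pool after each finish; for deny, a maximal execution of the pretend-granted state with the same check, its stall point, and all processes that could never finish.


DENY. Granting would leave the state unsafe.
Key observation: after T2, T1 the pool peaks at (3, 0, 4), and each blocked process is short somewhere: T4 on res1; T9 on res1; T3 on res2.
After a pretend grant, a maximal execution: T2, T1 — then nothing else fits. Check, step by step:
  pool = (2, 0, 1)
  run T2 (needs (0, 0, 1), free (2, 0, 1)); after release of (1, 0, 1) the pool is (3, 0, 2)
  run T1 (needs (0, 0, 2), free (3, 0, 2)); after release of (0, 0, 2) the pool is (3, 0, 4)
  T4 cannot run: need (4, 0, 2) vs free (3, 0, 4) (insufficient res1)
  T9 cannot run: need (4, 0, 3) vs free (3, 0, 4) (insufficient res1)
  T3 cannot run: need (1, 0, 5) vs free (3, 0, 4) (insufficient res2)
Processes that could never finish after the grant: T4, T9 and T3.


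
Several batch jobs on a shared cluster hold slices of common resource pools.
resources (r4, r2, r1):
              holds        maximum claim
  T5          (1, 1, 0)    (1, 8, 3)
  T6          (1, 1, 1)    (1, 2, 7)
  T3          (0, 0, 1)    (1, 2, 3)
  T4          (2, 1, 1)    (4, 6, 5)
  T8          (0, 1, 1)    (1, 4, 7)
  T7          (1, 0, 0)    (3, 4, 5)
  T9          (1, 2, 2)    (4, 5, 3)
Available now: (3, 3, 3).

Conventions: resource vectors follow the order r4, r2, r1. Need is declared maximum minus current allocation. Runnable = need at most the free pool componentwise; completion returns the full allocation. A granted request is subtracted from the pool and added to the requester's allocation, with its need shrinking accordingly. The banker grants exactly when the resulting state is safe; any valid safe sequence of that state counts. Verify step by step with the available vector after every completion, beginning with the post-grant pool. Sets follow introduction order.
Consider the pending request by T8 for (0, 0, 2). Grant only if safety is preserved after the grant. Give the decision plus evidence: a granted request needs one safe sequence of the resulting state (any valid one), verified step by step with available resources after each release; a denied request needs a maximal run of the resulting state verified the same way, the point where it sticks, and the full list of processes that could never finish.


GRANT: granting preserves safety; a valid post-grant sequence is T9, T3, T8, T6, T7, T5, T4.
Key observation: with (3, 3, 1) left after the transfer, T9 can run at once — the state stays safe.
Check on the post-grant state, step by step:
  pool = (3, 3, 1)
  T9: need (3, 3, 1) fits (3, 3, 1); releases (1, 2, 2), pool now (4, 5, 3)
  T3: need (1, 2, 2) fits (4, 5, 3); releases (0, 0, 1), pool now (4, 5, 4)
  T8: need (1, 3, 4) fits (4, 5, 4); releases (0, 1, 3), pool now (4, 6, 7)
  T6: need (0, 1, 6) fits (4, 6, 7); releases (1, 1, 1), pool now (5, 7, 8)
  T7: need (2, 4, 5) fits (5, 7, 8); releases (1, 0, 0), pool now (6, 7, 8)
  T5: need (0, 7, 3) fits (6, 7, 8); releases (1, 1, 0), pool now (7, 8, 8)
  T4: need (2, 5, 4) fits (7, 8, 8); releases (2, 1, 1), pool now (9, 9, 9)


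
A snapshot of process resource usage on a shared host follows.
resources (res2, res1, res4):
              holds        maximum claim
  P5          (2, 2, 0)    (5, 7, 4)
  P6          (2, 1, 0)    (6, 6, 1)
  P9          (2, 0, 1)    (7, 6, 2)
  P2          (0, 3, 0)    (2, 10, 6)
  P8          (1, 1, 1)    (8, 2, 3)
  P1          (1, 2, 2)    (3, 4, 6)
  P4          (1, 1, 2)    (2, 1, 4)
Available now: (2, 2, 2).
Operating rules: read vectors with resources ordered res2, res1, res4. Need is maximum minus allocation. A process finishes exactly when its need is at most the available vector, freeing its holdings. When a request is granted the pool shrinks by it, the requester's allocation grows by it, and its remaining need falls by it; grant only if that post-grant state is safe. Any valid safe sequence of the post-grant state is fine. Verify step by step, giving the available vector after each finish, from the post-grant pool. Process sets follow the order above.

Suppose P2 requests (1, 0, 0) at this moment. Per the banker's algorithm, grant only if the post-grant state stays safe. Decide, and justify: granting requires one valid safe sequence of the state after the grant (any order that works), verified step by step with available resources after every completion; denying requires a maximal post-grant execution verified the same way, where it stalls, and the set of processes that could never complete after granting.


GRANT: granting preserves safety; a valid post-grant sequence is P4, P1, P5, P6, P2, P9, P8.
Key observation: with (1, 2, 2) left after the transfer, P4 can run at once — the state stays safe.
Verifying the post-grant state step by step:
  pool = (1, 2, 2)
  P4 needs (1, 0, 2) <= (1, 2, 2) -> finishes; pool += (1, 1, 2) = (2, 3, 4)
  P1 needs (2, 2, 4) <= (2, 3, 4) -> finishes; pool += (1, 2, 2) = (3, 5, 6)
  P5 needs (3, 5, 4) <= (3, 5, 6) -> finishes; pool += (2, 2, 0) = (5, 7, 6)
  P6 needs (4, 5, 1) <= (5, 7, 6) -> finishes; pool += (2, 1, 0) = (7, 8, 6)
  P2 needs (1, 7, 6) <= (7, 8, 6) -> finishes; pool += (1, 3, 0) = (8, 11, 6)
  P9 needs (5, 6, 1) <= (8, 11, 6) -> finishes; pool += (2, 0, 1) = (10, 11, 7)
  P8 needs (7, 1, 2) <= (10, 11, 7) -> finishes; pool += (1, 1, 1) = (11, 12, 8)


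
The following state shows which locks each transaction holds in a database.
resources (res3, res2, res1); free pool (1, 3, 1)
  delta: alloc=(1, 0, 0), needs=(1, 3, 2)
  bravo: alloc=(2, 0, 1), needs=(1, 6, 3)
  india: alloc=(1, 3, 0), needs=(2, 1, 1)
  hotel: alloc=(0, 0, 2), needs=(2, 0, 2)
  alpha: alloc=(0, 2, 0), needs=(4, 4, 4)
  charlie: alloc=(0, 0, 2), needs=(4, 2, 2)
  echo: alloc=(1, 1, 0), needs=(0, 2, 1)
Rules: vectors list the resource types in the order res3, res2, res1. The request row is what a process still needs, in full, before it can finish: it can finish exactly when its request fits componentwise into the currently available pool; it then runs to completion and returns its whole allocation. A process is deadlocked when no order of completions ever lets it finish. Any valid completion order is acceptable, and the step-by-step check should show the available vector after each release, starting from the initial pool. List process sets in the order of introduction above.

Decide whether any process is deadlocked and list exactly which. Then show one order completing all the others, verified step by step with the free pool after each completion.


The deadlocked set is delta, bravo, hotel, alpha and charlie.
Key observation: res1 is the bottleneck — with echo, india done the pool holds (3, 7, 1), short of every remaining need.
The rest can finish in the order echo, india. Verifying each step:
  pool = (1, 3, 1)
  run echo (needs (0, 2, 1), free (1, 3, 1)); after release of (1, 1, 0) the pool is (2, 4, 1)
  run india (needs (2, 1, 1), free (2, 4, 1)); after release of (1, 3, 0) the pool is (3, 7, 1)
None of the blocked processes ever fits:
  delta cannot run: need (1, 3, 2) vs free (3, 7, 1) (insufficient res1)
  bravo cannot run: need (1, 6, 3) vs free (3, 7, 1) (insufficient res1)
  hotel cannot run: need (2, 0, 2) vs free (3, 7, 1) (insufficient res1)
  alpha cannot run: need (4, 4, 4) vs free (3, 7, 1) (insufficient res3 and res1)
  charlie cannot run: need (4, 2, 2) vs free (3, 7, 1) (insufficient res3 and res1)


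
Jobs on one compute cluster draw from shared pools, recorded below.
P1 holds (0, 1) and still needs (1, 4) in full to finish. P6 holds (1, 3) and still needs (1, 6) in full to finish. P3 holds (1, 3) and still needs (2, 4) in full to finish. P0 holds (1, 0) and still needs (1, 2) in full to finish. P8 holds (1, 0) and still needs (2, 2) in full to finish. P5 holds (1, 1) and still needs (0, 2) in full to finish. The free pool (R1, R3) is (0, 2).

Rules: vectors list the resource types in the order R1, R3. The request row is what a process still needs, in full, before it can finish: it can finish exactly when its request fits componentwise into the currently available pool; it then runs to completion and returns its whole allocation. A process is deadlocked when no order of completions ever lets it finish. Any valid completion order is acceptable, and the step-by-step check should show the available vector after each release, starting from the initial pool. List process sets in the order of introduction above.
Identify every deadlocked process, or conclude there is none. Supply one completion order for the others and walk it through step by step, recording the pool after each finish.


The deadlocked set is P1, P6 and P3.
Key observation: the pool after P5, P0, P8 is (3, 3); every surviving request exceeds it in R3, so progress ends there.
The rest can finish in the order P5, P0, P8. Step-by-step check:
  pool = (0, 2)
  P5: need (0, 2) fits (0, 2); releases (1, 1), pool now (1, 3)
  P0: need (1, 2) fits (1, 3); releases (1, 0), pool now (2, 3)
  P8: need (2, 2) fits (2, 3); releases (1, 0), pool now (3, 3)
The blocked processes can never fit:
  P1 still needs (1, 4) but only (3, 3) is free — short on R3
  P6 still needs (1, 6) but only (3, 3) is free — short on R3
  P3 still needs (2, 4) but only (3, 3) is free — short on R3


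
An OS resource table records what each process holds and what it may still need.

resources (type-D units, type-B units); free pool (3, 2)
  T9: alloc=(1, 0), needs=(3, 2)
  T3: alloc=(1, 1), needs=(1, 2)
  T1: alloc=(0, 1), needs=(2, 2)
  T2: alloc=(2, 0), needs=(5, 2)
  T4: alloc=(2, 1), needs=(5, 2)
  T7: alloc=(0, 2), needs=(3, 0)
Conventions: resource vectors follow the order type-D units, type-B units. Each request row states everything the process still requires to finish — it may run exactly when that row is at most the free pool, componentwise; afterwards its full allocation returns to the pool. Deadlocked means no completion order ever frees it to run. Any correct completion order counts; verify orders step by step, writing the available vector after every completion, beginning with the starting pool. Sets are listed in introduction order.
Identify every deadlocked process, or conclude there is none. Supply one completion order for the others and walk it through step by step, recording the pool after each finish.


The deadlocked set is empty.
Key observation: T9 fits the free pool immediately, and its release cascades until everyone finishes.
The rest can finish in the order T9, T3, T1, T7, T2, T4. Walking it through:
  pool = (3, 2)
  run T9 (needs (3, 2), free (3, 2)); after release of (1, 0) the pool is (4, 2)
  run T3 (needs (1, 2), free (4, 2)); after release of (1, 1) the pool is (5, 3)
  run T1 (needs (2, 2), free (5, 3)); after release of (0, 1) the pool is (5, 4)
  run T7 (needs (3, 0), free (5, 4)); after release of (0, 2) the pool is (5, 6)
  run T2 (needs (5, 2), free (5, 6)); after release of (2, 0) the pool is (7, 6)
  run T4 (needs (5, 2), free (7, 6)); after release of (2, 1) the pool is (9, 7)


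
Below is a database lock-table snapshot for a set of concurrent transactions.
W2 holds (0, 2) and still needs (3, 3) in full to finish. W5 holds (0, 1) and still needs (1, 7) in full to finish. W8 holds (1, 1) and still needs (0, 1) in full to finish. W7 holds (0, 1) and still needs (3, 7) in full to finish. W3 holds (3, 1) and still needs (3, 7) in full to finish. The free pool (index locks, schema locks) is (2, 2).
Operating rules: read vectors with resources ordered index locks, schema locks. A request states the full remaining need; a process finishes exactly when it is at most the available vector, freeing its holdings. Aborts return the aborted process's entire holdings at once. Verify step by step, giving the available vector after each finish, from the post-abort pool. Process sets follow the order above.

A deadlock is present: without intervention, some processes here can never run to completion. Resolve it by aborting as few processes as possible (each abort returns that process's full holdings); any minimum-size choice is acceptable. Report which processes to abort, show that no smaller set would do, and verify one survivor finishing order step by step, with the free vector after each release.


Minimum abort set: W5 and W7.
Key observation: before aborting W5 and W7, W3 was permanently blocked — no order could ever run it; afterwards it completes at step 3.
No one abort is enough; case by case: W2 alone leaves W5 blocked (short on schema locks); W5 alone leaves W7 blocked (short on schema locks); W8 alone leaves W5 blocked (short on schema locks); W7 alone leaves W5 blocked (short on schema locks); W3 alone leaves W5 blocked (short on schema locks).
One survivor order: W8, W2, W3. Check, step by step (post-abort pool first):
  pool = (2, 4)
  W8: need (0, 1) fits (2, 4); releases (1, 1), pool now (3, 5)
  W2: need (3, 3) fits (3, 5); releases (0, 2), pool now (3, 7)
  W3: need (3, 7) fits (3, 7); releases (3, 1), pool now (6, 8)


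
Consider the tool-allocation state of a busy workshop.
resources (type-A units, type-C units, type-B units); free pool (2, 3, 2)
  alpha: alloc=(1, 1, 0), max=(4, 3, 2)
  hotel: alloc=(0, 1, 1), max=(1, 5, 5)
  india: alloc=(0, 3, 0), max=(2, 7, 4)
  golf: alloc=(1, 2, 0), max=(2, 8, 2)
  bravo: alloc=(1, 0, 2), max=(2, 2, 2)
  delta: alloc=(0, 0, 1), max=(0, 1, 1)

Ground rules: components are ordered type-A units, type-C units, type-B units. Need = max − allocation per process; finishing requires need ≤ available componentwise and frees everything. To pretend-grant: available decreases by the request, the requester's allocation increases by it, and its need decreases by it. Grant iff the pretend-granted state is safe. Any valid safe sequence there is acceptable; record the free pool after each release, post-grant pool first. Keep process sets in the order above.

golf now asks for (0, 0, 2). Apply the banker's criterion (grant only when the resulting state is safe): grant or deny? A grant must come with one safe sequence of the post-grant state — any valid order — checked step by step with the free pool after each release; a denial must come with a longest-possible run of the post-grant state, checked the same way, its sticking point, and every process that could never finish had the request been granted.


DENY. Granting would leave the state unsafe.
Key observation: after bravo, delta, alpha the pool peaks at (4, 4, 3), and each blocked process is short somewhere: hotel on type-B units; india on type-B units; golf on type-C units.
After a pretend grant, a maximal execution: bravo, delta, alpha — then nothing else fits. Check, step by step:
  pool = (2, 3, 0)
  run bravo (needs (1, 2, 0), free (2, 3, 0)); after release of (1, 0, 2) the pool is (3, 3, 2)
  run delta (needs (0, 1, 0), free (3, 3, 2)); after release of (0, 0, 1) the pool is (3, 3, 3)
  run alpha (needs (3, 2, 2), free (3, 3, 3)); after release of (1, 1, 0) the pool is (4, 4, 3)
  hotel still needs (1, 4, 4) but only (4, 4, 3) is free — short on type-B units
  india still needs (2, 4, 4) but only (4, 4, 3) is free — short on type-B units
  golf still needs (1, 6, 0) but only (4, 4, 3) is free — short on type-C units
Had the request been granted, hotel, india and golf could never finish.


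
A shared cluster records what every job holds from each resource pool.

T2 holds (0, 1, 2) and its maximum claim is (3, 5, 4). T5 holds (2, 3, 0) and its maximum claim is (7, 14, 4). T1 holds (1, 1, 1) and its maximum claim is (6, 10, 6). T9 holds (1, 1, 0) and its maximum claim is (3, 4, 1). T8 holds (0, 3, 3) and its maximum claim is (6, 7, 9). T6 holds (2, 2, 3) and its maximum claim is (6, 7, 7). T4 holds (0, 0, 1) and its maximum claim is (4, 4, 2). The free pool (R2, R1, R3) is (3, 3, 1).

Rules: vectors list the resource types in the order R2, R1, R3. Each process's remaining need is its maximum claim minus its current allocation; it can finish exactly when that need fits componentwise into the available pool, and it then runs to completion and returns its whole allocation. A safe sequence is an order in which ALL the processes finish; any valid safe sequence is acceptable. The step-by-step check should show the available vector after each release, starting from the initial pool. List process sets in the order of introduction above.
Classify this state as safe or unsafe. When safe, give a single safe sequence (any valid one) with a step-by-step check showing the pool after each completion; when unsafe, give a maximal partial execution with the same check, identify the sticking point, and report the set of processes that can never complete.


SAFE. One safe sequence: T9, T4, T2, T6, T8, T1, T5.
Key observation: reading the order forward, T9 is the first process whose need (2, 3, 1) meets the free pool (3, 3, 1) exactly on a resource it requests.
Step-by-step check:
  pool = (3, 3, 1)
  T9 needs (2, 3, 1) <= (3, 3, 1) -> finishes; pool += (1, 1, 0) = (4, 4, 1)
  T4 needs (4, 4, 1) <= (4, 4, 1) -> finishes; pool += (0, 0, 1) = (4, 4, 2)
  T2 needs (3, 4, 2) <= (4, 4, 2) -> finishes; pool += (0, 1, 2) = (4, 5, 4)
  T6 needs (4, 5, 4) <= (4, 5, 4) -> finishes; pool += (2, 2, 3) = (6, 7, 7)
  T8 needs (6, 4, 6) <= (6, 7, 7) -> finishes; pool += (0, 3, 3) = (6, 10, 10)
  T1 needs (5, 9, 5) <= (6, 10, 10) -> finishes; pool += (1, 1, 1) = (7, 11, 11)
  T5 needs (5, 11, 4) <= (7, 11, 11) -> finishes; pool += (2, 3, 0) = (9, 14, 11)


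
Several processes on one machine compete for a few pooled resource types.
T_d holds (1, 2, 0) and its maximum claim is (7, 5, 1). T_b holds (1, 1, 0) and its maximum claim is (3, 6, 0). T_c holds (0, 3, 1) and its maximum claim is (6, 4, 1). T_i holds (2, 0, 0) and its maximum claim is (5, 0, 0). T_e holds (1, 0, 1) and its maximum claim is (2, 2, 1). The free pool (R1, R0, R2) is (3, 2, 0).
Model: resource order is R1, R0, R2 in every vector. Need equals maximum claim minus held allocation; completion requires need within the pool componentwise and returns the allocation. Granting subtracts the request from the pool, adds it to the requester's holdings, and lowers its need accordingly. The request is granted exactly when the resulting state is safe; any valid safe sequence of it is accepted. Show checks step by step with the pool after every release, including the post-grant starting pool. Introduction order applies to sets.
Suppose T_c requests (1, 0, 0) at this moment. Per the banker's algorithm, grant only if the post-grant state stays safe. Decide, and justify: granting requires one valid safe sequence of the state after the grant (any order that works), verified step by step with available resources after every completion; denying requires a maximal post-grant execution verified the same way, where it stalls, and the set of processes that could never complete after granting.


GRANT: granting preserves safety; a valid post-grant sequence is T_e, T_i, T_c, T_d, T_b.
Key observation: the transfer keeps a workable pool ((2, 2, 0)); T_e starts the safe sequence.
Verifying the post-grant state step by step:
  pool = (2, 2, 0)
  T_e needs (1, 2, 0) <= (2, 2, 0) -> finishes; pool += (1, 0, 1) = (3, 2, 1)
  T_i needs (3, 0, 0) <= (3, 2, 1) -> finishes; pool += (2, 0, 0) = (5, 2, 1)
  T_c needs (5, 1, 0) <= (5, 2, 1) -> finishes; pool += (1, 3, 1) = (6, 5, 2)
  T_d needs (6, 3, 1) <= (6, 5, 2) -> finishes; pool += (1, 2, 0) = (7, 7, 2)
  T_b needs (2, 5, 0) <= (7, 7, 2) -> finishes; pool += (1, 1, 0) = (8, 8, 2)


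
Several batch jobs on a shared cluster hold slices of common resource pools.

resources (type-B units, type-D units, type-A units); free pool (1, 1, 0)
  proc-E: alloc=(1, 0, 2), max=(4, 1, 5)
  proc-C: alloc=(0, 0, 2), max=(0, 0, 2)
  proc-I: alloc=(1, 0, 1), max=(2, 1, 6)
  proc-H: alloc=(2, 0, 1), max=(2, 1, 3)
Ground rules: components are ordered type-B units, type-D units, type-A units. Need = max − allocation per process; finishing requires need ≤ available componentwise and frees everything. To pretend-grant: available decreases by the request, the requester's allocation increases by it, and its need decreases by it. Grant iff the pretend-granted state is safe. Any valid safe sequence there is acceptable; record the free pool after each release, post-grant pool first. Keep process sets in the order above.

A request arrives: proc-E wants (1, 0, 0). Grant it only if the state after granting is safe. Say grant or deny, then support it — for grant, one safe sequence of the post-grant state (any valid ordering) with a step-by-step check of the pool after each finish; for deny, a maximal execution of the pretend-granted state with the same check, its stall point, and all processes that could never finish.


GRANT: granting preserves safety; a valid post-grant sequence is proc-C, proc-H, proc-E, proc-I.
Key observation: granting shrinks the pool to (0, 1, 0), yet proc-C still fits and the chain goes through.
Check on the post-grant state, step by step:
  pool = (0, 1, 0)
  proc-C needs (0, 0, 0) <= (0, 1, 0) -> finishes; pool += (0, 0, 2) = (0, 1, 2)
  proc-H needs (0, 1, 2) <= (0, 1, 2) -> finishes; pool += (2, 0, 1) = (2, 1, 3)
  proc-E needs (2, 1, 3) <= (2, 1, 3) -> finishes; pool += (2, 0, 2) = (4, 1, 5)
  proc-I needs (1, 1, 5) <= (4, 1, 5) -> finishes; pool += (1, 0, 1) = (5, 1, 6)


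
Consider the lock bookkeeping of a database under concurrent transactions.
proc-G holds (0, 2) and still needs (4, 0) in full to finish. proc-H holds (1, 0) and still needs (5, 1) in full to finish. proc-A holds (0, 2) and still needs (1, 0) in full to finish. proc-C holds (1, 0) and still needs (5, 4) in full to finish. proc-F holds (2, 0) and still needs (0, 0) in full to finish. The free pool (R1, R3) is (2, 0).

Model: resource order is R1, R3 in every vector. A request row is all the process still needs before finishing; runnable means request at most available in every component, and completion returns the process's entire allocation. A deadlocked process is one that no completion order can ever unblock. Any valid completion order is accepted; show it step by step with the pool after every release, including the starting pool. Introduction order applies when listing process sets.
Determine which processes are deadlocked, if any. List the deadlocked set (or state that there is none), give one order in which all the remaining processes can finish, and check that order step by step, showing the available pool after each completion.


Deadlocked: proc-H and proc-C.
Key observation: no order helps: past proc-F, proc-G, proc-A, the free pool tops out at (4, 4), below what each blocked process needs in R1.
A valid finishing order for the others: proc-F, proc-G, proc-A. Verifying each step:
  pool = (2, 0)
  proc-F: need (0, 0) fits (2, 0); releases (2, 0), pool now (4, 0)
  proc-G: need (4, 0) fits (4, 0); releases (0, 2), pool now (4, 2)
  proc-A: need (1, 0) fits (4, 2); releases (0, 2), pool now (4, 4)
None of the blocked processes ever fits:
  proc-H still needs (5, 1) but only (4, 4) is free — short on R1
  proc-C still needs (5, 4) but only (4, 4) is free — short on R1


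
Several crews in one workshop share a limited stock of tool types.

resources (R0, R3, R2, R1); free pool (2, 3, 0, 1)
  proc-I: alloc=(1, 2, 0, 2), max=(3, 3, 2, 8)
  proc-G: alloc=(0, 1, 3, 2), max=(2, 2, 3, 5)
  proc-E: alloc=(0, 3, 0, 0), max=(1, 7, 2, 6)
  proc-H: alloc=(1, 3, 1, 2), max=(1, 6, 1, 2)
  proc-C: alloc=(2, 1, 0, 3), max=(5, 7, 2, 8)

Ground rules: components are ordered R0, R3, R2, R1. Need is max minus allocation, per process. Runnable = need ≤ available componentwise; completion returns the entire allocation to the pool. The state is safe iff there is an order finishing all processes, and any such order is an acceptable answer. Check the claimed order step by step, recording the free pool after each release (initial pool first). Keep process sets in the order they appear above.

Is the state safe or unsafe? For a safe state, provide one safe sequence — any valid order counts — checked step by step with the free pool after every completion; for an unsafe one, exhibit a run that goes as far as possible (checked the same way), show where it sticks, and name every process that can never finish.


The state is SAFE; one workable sequence: proc-H, proc-G, proc-C, proc-I, proc-E.
Key observation: proc-H is the earliest step where a requested resource binds exactly: need (0, 3, 0, 0), pool (2, 3, 0, 1) at its turn.
Walking it through:
  pool = (2, 3, 0, 1)
  run proc-H (needs (0, 3, 0, 0), free (2, 3, 0, 1)); after release of (1, 3, 1, 2) the pool is (3, 6, 1, 3)
  run proc-G (needs (2, 1, 0, 3), free (3, 6, 1, 3)); after release of (0, 1, 3, 2) the pool is (3, 7, 4, 5)
  run proc-C (needs (3, 6, 2, 5), free (3, 7, 4, 5)); after release of (2, 1, 0, 3) the pool is (5, 8, 4, 8)
  run proc-I (needs (2, 1, 2, 6), free (5, 8, 4, 8)); after release of (1, 2, 0, 2) the pool is (6, 10, 4, 10)
  run proc-E (needs (1, 4, 2, 6), free (6, 10, 4, 10)); after release of (0, 3, 0, 0) the pool is (6, 13, 4, 10)


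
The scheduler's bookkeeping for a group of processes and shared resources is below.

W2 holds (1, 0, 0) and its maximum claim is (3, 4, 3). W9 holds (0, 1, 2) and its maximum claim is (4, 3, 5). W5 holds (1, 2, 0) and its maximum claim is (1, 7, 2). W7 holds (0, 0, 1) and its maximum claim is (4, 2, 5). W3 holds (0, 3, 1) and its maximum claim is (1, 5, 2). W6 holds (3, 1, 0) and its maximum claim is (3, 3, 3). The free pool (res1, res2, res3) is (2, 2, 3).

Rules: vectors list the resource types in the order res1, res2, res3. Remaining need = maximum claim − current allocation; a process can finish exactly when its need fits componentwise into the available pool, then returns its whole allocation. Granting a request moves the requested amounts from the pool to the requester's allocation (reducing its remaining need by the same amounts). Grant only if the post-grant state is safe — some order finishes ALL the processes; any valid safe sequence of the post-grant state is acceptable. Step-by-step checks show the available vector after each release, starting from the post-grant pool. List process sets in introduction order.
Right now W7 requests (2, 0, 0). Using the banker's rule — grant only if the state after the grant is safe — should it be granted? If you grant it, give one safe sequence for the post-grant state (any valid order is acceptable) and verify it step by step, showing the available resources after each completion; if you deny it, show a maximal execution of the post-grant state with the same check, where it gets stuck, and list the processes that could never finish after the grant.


GRANT: granting preserves safety; a valid post-grant sequence is W6, W3, W7, W9, W2, W5.
Key observation: granting shrinks the pool to (0, 2, 3), yet W6 still fits and the chain goes through.
Verifying the post-grant state step by step:
  pool = (0, 2, 3)
  W6 needs (0, 2, 3) <= (0, 2, 3) -> finishes; pool += (3, 1, 0) = (3, 3, 3)
  W3 needs (1, 2, 1) <= (3, 3, 3) -> finishes; pool += (0, 3, 1) = (3, 6, 4)
  W7 needs (2, 2, 4) <= (3, 6, 4) -> finishes; pool += (2, 0, 1) = (5, 6, 5)
  W9 needs (4, 2, 3) <= (5, 6, 5) -> finishes; pool += (0, 1, 2) = (5, 7, 7)
  W2 needs (2, 4, 3) <= (5, 7, 7) -> finishes; pool += (1, 0, 0) = (6, 7, 7)
  W5 needs (0, 5, 2) <= (6, 7, 7) -> finishes; pool += (1, 2, 0) = (7, 9, 7)


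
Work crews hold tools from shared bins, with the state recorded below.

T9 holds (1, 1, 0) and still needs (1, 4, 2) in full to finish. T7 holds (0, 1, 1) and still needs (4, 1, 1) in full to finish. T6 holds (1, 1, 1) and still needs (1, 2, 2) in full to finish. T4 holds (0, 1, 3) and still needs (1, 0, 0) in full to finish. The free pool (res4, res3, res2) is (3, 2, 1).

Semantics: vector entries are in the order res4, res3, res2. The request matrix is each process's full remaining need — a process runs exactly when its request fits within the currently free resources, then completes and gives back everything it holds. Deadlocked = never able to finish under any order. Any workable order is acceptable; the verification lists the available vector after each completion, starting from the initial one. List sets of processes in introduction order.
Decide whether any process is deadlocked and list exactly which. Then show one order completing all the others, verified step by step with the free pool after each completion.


The deadlocked set is empty.
Key observation: starting with T4, each completion frees enough for the next — no one is permanently blocked.
One completion order for the rest: T4, T6, T9, T7. Step-by-step check:
  pool = (3, 2, 1)
  run T4 (needs (1, 0, 0), free (3, 2, 1)); after release of (0, 1, 3) the pool is (3, 3, 4)
  run T6 (needs (1, 2, 2), free (3, 3, 4)); after release of (1, 1, 1) the pool is (4, 4, 5)
  run T9 (needs (1, 4, 2), free (4, 4, 5)); after release of (1, 1, 0) the pool is (5, 5, 5)
  run T7 (needs (4, 1, 1), free (5, 5, 5)); after release of (0, 1, 1) the pool is (5, 6, 6)


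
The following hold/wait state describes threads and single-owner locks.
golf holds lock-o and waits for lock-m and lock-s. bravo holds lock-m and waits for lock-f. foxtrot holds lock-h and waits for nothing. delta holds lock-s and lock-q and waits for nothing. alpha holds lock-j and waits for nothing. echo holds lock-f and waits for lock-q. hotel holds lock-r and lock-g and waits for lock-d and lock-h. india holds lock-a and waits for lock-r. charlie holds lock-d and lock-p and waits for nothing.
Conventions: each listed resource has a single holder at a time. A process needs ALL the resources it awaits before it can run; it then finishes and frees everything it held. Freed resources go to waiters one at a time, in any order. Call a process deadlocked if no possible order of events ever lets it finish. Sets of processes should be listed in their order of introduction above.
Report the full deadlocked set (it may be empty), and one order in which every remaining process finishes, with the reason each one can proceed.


Nothing here is deadlocked.
Key observation: the waits form no ring: some process can always run, and its releases unblock the others one by one.
One completion order for the rest: alpha, foxtrot, delta, charlie, echo, bravo, golf, hotel, india.
Verifying each step:
  alpha: no waits; runs immediately, freeing lock-j
  foxtrot: no waits; runs immediately, freeing lock-h
  delta: no waits; runs immediately, freeing lock-s and lock-q
  charlie: no waits; runs immediately, freeing lock-d and lock-p
  echo waits on lock-q — all released -> runs and releases lock-f
  bravo waits on lock-f — all released -> runs and releases lock-m
  golf waits on lock-m and lock-s — all released -> runs and releases lock-o
  hotel waits on lock-d and lock-h — all released -> runs and releases lock-r and lock-g
  india waits on lock-r — all released -> runs and releases lock-a


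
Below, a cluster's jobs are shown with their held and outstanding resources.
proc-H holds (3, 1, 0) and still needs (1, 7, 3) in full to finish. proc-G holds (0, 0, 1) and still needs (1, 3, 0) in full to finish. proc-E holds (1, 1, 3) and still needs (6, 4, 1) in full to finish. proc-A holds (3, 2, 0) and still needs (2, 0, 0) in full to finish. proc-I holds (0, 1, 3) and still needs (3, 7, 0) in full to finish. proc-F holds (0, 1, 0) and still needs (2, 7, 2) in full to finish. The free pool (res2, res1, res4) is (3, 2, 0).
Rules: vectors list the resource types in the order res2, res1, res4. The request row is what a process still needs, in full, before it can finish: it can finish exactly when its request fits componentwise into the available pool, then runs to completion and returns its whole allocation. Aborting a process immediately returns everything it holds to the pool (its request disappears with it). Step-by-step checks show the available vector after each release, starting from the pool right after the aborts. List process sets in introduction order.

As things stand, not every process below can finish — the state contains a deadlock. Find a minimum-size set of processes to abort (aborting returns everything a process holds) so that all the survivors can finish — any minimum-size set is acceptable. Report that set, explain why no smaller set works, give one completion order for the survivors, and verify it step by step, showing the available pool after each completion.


Abort proc-I and proc-F.
Key observation: the returned (0, 2, 3) from proc-I and proc-F is what brings proc-H — unrunnable before, under any order — into play at step 4.
Why nothing smaller works — every single abort fails: proc-H alone leaves proc-I blocked (short on res1); proc-G alone leaves proc-H blocked (short on res1); proc-E alone leaves proc-H blocked (short on res1); proc-A alone leaves proc-H blocked (short on res1); proc-I alone leaves proc-H blocked (short on res1); proc-F alone leaves proc-H blocked (short on res1).
Survivors finish in the order: proc-A, proc-E, proc-G, proc-H. Verifying each step (pool after the aborts first):
  pool = (3, 4, 3)
  run proc-A (needs (2, 0, 0), free (3, 4, 3)); after release of (3, 2, 0) the pool is (6, 6, 3)
  run proc-E (needs (6, 4, 1), free (6, 6, 3)); after release of (1, 1, 3) the pool is (7, 7, 6)
  run proc-G (needs (1, 3, 0), free (7, 7, 6)); after release of (0, 0, 1) the pool is (7, 7, 7)
  run proc-H (needs (1, 7, 3), free (7, 7, 7)); after release of (3, 1, 0) the pool is (10, 8, 7)


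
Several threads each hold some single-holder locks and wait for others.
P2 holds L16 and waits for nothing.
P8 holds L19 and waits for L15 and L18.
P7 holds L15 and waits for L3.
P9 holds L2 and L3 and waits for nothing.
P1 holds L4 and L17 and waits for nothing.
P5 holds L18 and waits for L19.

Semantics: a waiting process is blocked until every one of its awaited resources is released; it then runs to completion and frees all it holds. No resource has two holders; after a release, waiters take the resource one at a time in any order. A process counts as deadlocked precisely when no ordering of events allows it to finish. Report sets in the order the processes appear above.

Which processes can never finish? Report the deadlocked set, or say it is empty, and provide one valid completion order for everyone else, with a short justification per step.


Deadlocked: P8 and P5.
Key observation: the knot is the closed ring of waits P8 -> P5 -> P8; no other process is dragged down with it.
One completion order for the rest: P9, P7, P2, P1.
Verifying each step:
  P9 waits on nothing -> runs at once and releases L2 and L3
  run P7 (all its waits — L3 — are resolved); releases L15
  P2 waits on nothing -> runs at once and releases L16
  P1 waits on nothing -> runs at once and releases L4 and L17
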